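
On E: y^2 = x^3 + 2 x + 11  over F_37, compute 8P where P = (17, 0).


k = 8 = 1000_2 (binary, LSB first: 0001)
Double-and-add from P = (17, 0):
  bit 0 = 0: acc unchanged = O
  bit 1 = 0: acc unchanged = O
  bit 2 = 0: acc unchanged = O
  bit 3 = 1: acc = O + O = O

8P = O


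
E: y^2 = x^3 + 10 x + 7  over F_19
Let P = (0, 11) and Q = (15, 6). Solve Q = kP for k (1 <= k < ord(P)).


Enumerate multiples of P until we hit Q = (15, 6):
  1P = (0, 11)
  2P = (9, 16)
  3P = (15, 6)
Match found at i = 3.

k = 3


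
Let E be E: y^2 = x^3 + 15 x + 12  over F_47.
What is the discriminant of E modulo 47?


4 a^3 + 27 b^2 = 4*15^3 + 27*12^2 = 13500 + 3888 = 17388
Delta = -16 * (17388) = -278208
Delta mod 47 = 32

Delta = 32 (mod 47)


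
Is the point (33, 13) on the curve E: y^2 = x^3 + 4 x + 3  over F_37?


Check whether y^2 = x^3 + 4 x + 3 (mod 37) for (x, y) = (33, 13).
LHS: y^2 = 13^2 mod 37 = 21
RHS: x^3 + 4 x + 3 = 33^3 + 4*33 + 3 mod 37 = 34
LHS != RHS

No, not on the curve


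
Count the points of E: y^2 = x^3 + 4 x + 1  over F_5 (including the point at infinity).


For each x in F_5, count y with y^2 = x^3 + 4 x + 1 mod 5:
  x = 0: RHS = 1, y in [1, 4]  -> 2 point(s)
  x = 1: RHS = 1, y in [1, 4]  -> 2 point(s)
  x = 3: RHS = 0, y in [0]  -> 1 point(s)
  x = 4: RHS = 1, y in [1, 4]  -> 2 point(s)
Affine points: 7. Add the point at infinity: total = 8.

#E(F_5) = 8


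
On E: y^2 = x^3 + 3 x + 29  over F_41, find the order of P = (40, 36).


Compute successive multiples of P until we hit O:
  1P = (40, 36)
  2P = (4, 8)
  3P = (30, 31)
  4P = (2, 24)
  5P = (15, 28)
  6P = (17, 14)
  7P = (27, 21)
  8P = (19, 4)
  ... (continuing to 17P)
  17P = O

ord(P) = 17


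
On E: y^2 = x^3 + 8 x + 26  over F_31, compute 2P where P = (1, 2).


Doubling: s = (3 x1^2 + a) / (2 y1)
s = (3*1^2 + 8) / (2*2) mod 31 = 26
x3 = s^2 - 2 x1 mod 31 = 26^2 - 2*1 = 23
y3 = s (x1 - x3) - y1 mod 31 = 26 * (1 - 23) - 2 = 15

2P = (23, 15)


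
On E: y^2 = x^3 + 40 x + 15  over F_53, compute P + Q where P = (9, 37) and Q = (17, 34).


P != Q, so use the chord formula.
s = (y2 - y1) / (x2 - x1) = (50) / (8) mod 53 = 46
x3 = s^2 - x1 - x2 mod 53 = 46^2 - 9 - 17 = 23
y3 = s (x1 - x3) - y1 mod 53 = 46 * (9 - 23) - 37 = 8

P + Q = (23, 8)


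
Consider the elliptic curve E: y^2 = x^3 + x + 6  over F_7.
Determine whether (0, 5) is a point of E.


Check whether y^2 = x^3 + 1 x + 6 (mod 7) for (x, y) = (0, 5).
LHS: y^2 = 5^2 mod 7 = 4
RHS: x^3 + 1 x + 6 = 0^3 + 1*0 + 6 mod 7 = 6
LHS != RHS

No, not on the curve


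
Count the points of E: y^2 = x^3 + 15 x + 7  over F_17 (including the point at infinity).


For each x in F_17, count y with y^2 = x^3 + 15 x + 7 mod 17:
  x = 7: RHS = 13, y in [8, 9]  -> 2 point(s)
  x = 9: RHS = 4, y in [2, 15]  -> 2 point(s)
  x = 10: RHS = 1, y in [1, 16]  -> 2 point(s)
  x = 13: RHS = 2, y in [6, 11]  -> 2 point(s)
  x = 16: RHS = 8, y in [5, 12]  -> 2 point(s)
Affine points: 10. Add the point at infinity: total = 11.

#E(F_17) = 11


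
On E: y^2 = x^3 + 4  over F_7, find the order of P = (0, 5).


Compute successive multiples of P until we hit O:
  1P = (0, 5)
  2P = (0, 2)
  3P = O

ord(P) = 3


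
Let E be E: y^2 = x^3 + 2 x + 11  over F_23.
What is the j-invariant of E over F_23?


Delta = -16(4 a^3 + 27 b^2) mod 23 = 1
-1728 * (4 a)^3 = -1728 * (4*2)^3 mod 23 = 5
j = 5 * 1^(-1) mod 23 = 5

j = 5 (mod 23)


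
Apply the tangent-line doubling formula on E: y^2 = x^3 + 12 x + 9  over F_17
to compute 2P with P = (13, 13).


Doubling: s = (3 x1^2 + a) / (2 y1)
s = (3*13^2 + 12) / (2*13) mod 17 = 1
x3 = s^2 - 2 x1 mod 17 = 1^2 - 2*13 = 9
y3 = s (x1 - x3) - y1 mod 17 = 1 * (13 - 9) - 13 = 8

2P = (9, 8)


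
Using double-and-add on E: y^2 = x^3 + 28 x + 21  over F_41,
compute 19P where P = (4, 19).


k = 19 = 10011_2 (binary, LSB first: 11001)
Double-and-add from P = (4, 19):
  bit 0 = 1: acc = O + (4, 19) = (4, 19)
  bit 1 = 1: acc = (4, 19) + (37, 38) = (5, 9)
  bit 2 = 0: acc unchanged = (5, 9)
  bit 3 = 0: acc unchanged = (5, 9)
  bit 4 = 1: acc = (5, 9) + (22, 25) = (19, 14)

19P = (19, 14)


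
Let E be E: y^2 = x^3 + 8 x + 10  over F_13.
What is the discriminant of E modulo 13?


4 a^3 + 27 b^2 = 4*8^3 + 27*10^2 = 2048 + 2700 = 4748
Delta = -16 * (4748) = -75968
Delta mod 13 = 4

Delta = 4 (mod 13)


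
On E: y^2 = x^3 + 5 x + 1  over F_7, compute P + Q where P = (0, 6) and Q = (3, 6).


P != Q, so use the chord formula.
s = (y2 - y1) / (x2 - x1) = (0) / (3) mod 7 = 0
x3 = s^2 - x1 - x2 mod 7 = 0^2 - 0 - 3 = 4
y3 = s (x1 - x3) - y1 mod 7 = 0 * (0 - 4) - 6 = 1

P + Q = (4, 1)


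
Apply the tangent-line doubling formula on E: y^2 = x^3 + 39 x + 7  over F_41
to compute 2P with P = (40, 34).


Doubling: s = (3 x1^2 + a) / (2 y1)
s = (3*40^2 + 39) / (2*34) mod 41 = 38
x3 = s^2 - 2 x1 mod 41 = 38^2 - 2*40 = 11
y3 = s (x1 - x3) - y1 mod 41 = 38 * (40 - 11) - 34 = 2

2P = (11, 2)


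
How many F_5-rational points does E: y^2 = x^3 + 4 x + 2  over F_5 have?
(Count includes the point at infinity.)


For each x in F_5, count y with y^2 = x^3 + 4 x + 2 mod 5:
  x = 3: RHS = 1, y in [1, 4]  -> 2 point(s)
Affine points: 2. Add the point at infinity: total = 3.

#E(F_5) = 3


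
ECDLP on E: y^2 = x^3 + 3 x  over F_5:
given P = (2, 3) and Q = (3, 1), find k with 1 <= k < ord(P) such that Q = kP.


Enumerate multiples of P until we hit Q = (3, 1):
  1P = (2, 3)
  2P = (1, 2)
  3P = (3, 1)
Match found at i = 3.

k = 3


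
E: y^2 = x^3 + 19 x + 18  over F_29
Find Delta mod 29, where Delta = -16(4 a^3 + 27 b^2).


4 a^3 + 27 b^2 = 4*19^3 + 27*18^2 = 27436 + 8748 = 36184
Delta = -16 * (36184) = -578944
Delta mod 29 = 12

Delta = 12 (mod 29)


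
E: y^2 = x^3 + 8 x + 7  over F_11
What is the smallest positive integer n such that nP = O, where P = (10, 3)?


Compute successive multiples of P until we hit O:
  1P = (10, 3)
  2P = (2, 8)
  3P = (3, 5)
  4P = (1, 7)
  5P = (4, 9)
  6P = (9, 7)
  7P = (8, 0)
  8P = (9, 4)
  ... (continuing to 14P)
  14P = O

ord(P) = 14


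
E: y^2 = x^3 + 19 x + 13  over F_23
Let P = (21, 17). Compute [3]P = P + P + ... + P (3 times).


k = 3 = 11_2 (binary, LSB first: 11)
Double-and-add from P = (21, 17):
  bit 0 = 1: acc = O + (21, 17) = (21, 17)
  bit 1 = 1: acc = (21, 17) + (7, 12) = (22, 4)

3P = (22, 4)


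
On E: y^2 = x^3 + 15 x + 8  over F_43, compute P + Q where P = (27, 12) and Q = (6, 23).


P != Q, so use the chord formula.
s = (y2 - y1) / (x2 - x1) = (11) / (22) mod 43 = 22
x3 = s^2 - x1 - x2 mod 43 = 22^2 - 27 - 6 = 21
y3 = s (x1 - x3) - y1 mod 43 = 22 * (27 - 21) - 12 = 34

P + Q = (21, 34)


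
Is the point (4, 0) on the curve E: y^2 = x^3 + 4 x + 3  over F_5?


Check whether y^2 = x^3 + 4 x + 3 (mod 5) for (x, y) = (4, 0).
LHS: y^2 = 0^2 mod 5 = 0
RHS: x^3 + 4 x + 3 = 4^3 + 4*4 + 3 mod 5 = 3
LHS != RHS

No, not on the curve


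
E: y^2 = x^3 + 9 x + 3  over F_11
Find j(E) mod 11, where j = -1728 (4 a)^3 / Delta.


Delta = -16(4 a^3 + 27 b^2) mod 11 = 1
-1728 * (4 a)^3 = -1728 * (4*9)^3 mod 11 = 6
j = 6 * 1^(-1) mod 11 = 6

j = 6 (mod 11)


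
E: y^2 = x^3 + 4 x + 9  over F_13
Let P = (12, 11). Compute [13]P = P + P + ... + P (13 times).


k = 13 = 1101_2 (binary, LSB first: 1011)
Double-and-add from P = (12, 11):
  bit 0 = 1: acc = O + (12, 11) = (12, 11)
  bit 1 = 0: acc unchanged = (12, 11)
  bit 2 = 1: acc = (12, 11) + (7, 9) = (3, 3)
  bit 3 = 1: acc = (3, 3) + (0, 10) = (1, 1)

13P = (1, 1)


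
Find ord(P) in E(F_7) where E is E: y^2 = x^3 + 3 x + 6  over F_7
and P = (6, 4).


Compute successive multiples of P until we hit O:
  1P = (6, 4)
  2P = (3, 0)
  3P = (6, 3)
  4P = O

ord(P) = 4


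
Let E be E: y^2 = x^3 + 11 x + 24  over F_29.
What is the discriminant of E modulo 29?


4 a^3 + 27 b^2 = 4*11^3 + 27*24^2 = 5324 + 15552 = 20876
Delta = -16 * (20876) = -334016
Delta mod 29 = 6

Delta = 6 (mod 29)


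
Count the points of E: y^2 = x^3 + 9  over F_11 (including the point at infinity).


For each x in F_11, count y with y^2 = x^3 + 0 x + 9 mod 11:
  x = 0: RHS = 9, y in [3, 8]  -> 2 point(s)
  x = 3: RHS = 3, y in [5, 6]  -> 2 point(s)
  x = 6: RHS = 5, y in [4, 7]  -> 2 point(s)
  x = 7: RHS = 0, y in [0]  -> 1 point(s)
  x = 8: RHS = 4, y in [2, 9]  -> 2 point(s)
  x = 9: RHS = 1, y in [1, 10]  -> 2 point(s)
Affine points: 11. Add the point at infinity: total = 12.

#E(F_11) = 12


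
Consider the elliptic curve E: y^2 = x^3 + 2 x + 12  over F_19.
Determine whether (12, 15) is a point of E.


Check whether y^2 = x^3 + 2 x + 12 (mod 19) for (x, y) = (12, 15).
LHS: y^2 = 15^2 mod 19 = 16
RHS: x^3 + 2 x + 12 = 12^3 + 2*12 + 12 mod 19 = 16
LHS = RHS

Yes, on the curve


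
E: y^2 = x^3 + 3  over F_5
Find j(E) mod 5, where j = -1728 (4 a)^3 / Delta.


Delta = -16(4 a^3 + 27 b^2) mod 5 = 2
-1728 * (4 a)^3 = -1728 * (4*0)^3 mod 5 = 0
j = 0 * 2^(-1) mod 5 = 0

j = 0 (mod 5)


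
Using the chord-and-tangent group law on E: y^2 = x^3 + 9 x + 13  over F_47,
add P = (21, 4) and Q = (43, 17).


P != Q, so use the chord formula.
s = (y2 - y1) / (x2 - x1) = (13) / (22) mod 47 = 7
x3 = s^2 - x1 - x2 mod 47 = 7^2 - 21 - 43 = 32
y3 = s (x1 - x3) - y1 mod 47 = 7 * (21 - 32) - 4 = 13

P + Q = (32, 13)


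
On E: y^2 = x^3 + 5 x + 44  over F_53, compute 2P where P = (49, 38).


Doubling: s = (3 x1^2 + a) / (2 y1)
s = (3*49^2 + 5) / (2*38) mod 53 = 0
x3 = s^2 - 2 x1 mod 53 = 0^2 - 2*49 = 8
y3 = s (x1 - x3) - y1 mod 53 = 0 * (49 - 8) - 38 = 15

2P = (8, 15)


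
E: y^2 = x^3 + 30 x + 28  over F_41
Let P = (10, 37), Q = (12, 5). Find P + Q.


P != Q, so use the chord formula.
s = (y2 - y1) / (x2 - x1) = (9) / (2) mod 41 = 25
x3 = s^2 - x1 - x2 mod 41 = 25^2 - 10 - 12 = 29
y3 = s (x1 - x3) - y1 mod 41 = 25 * (10 - 29) - 37 = 21

P + Q = (29, 21)


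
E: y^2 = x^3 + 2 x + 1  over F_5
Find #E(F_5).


For each x in F_5, count y with y^2 = x^3 + 2 x + 1 mod 5:
  x = 0: RHS = 1, y in [1, 4]  -> 2 point(s)
  x = 1: RHS = 4, y in [2, 3]  -> 2 point(s)
  x = 3: RHS = 4, y in [2, 3]  -> 2 point(s)
Affine points: 6. Add the point at infinity: total = 7.

#E(F_5) = 7


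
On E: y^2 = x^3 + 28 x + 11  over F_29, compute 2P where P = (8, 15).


Doubling: s = (3 x1^2 + a) / (2 y1)
s = (3*8^2 + 28) / (2*15) mod 29 = 17
x3 = s^2 - 2 x1 mod 29 = 17^2 - 2*8 = 12
y3 = s (x1 - x3) - y1 mod 29 = 17 * (8 - 12) - 15 = 4

2P = (12, 4)


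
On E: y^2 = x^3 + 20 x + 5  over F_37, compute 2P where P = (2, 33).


k = 2 = 10_2 (binary, LSB first: 01)
Double-and-add from P = (2, 33):
  bit 0 = 0: acc unchanged = O
  bit 1 = 1: acc = O + (12, 7) = (12, 7)

2P = (12, 7)


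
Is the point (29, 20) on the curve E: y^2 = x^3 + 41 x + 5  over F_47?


Check whether y^2 = x^3 + 41 x + 5 (mod 47) for (x, y) = (29, 20).
LHS: y^2 = 20^2 mod 47 = 24
RHS: x^3 + 41 x + 5 = 29^3 + 41*29 + 5 mod 47 = 15
LHS != RHS

No, not on the curve


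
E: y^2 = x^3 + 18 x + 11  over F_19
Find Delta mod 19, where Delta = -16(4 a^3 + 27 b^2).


4 a^3 + 27 b^2 = 4*18^3 + 27*11^2 = 23328 + 3267 = 26595
Delta = -16 * (26595) = -425520
Delta mod 19 = 4

Delta = 4 (mod 19)


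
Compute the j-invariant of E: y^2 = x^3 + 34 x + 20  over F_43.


Delta = -16(4 a^3 + 27 b^2) mod 43 = 18
-1728 * (4 a)^3 = -1728 * (4*34)^3 mod 43 = 8
j = 8 * 18^(-1) mod 43 = 10

j = 10 (mod 43)


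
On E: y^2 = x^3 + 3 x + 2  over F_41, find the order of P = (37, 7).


Compute successive multiples of P until we hit O:
  1P = (37, 7)
  2P = (6, 21)
  3P = (18, 36)
  4P = (9, 15)
  5P = (16, 28)
  6P = (30, 27)
  7P = (24, 32)
  8P = (23, 26)
  ... (continuing to 21P)
  21P = O

ord(P) = 21


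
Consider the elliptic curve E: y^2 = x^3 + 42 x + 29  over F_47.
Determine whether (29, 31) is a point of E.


Check whether y^2 = x^3 + 42 x + 29 (mod 47) for (x, y) = (29, 31).
LHS: y^2 = 31^2 mod 47 = 21
RHS: x^3 + 42 x + 29 = 29^3 + 42*29 + 29 mod 47 = 21
LHS = RHS

Yes, on the curve


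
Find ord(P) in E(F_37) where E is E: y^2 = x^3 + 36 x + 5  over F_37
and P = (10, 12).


Compute successive multiples of P until we hit O:
  1P = (10, 12)
  2P = (28, 32)
  3P = (8, 19)
  4P = (22, 30)
  5P = (35, 6)
  6P = (20, 20)
  7P = (18, 26)
  8P = (19, 0)
  ... (continuing to 16P)
  16P = O

ord(P) = 16


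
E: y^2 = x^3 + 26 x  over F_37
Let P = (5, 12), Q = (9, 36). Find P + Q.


P != Q, so use the chord formula.
s = (y2 - y1) / (x2 - x1) = (24) / (4) mod 37 = 6
x3 = s^2 - x1 - x2 mod 37 = 6^2 - 5 - 9 = 22
y3 = s (x1 - x3) - y1 mod 37 = 6 * (5 - 22) - 12 = 34

P + Q = (22, 34)


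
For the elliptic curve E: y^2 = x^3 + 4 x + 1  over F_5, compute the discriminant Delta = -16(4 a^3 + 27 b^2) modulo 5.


4 a^3 + 27 b^2 = 4*4^3 + 27*1^2 = 256 + 27 = 283
Delta = -16 * (283) = -4528
Delta mod 5 = 2

Delta = 2 (mod 5)


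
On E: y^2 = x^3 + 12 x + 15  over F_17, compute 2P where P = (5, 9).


Doubling: s = (3 x1^2 + a) / (2 y1)
s = (3*5^2 + 12) / (2*9) mod 17 = 2
x3 = s^2 - 2 x1 mod 17 = 2^2 - 2*5 = 11
y3 = s (x1 - x3) - y1 mod 17 = 2 * (5 - 11) - 9 = 13

2P = (11, 13)


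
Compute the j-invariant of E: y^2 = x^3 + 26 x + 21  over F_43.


Delta = -16(4 a^3 + 27 b^2) mod 43 = 37
-1728 * (4 a)^3 = -1728 * (4*26)^3 mod 43 = 42
j = 42 * 37^(-1) mod 43 = 36

j = 36 (mod 43)


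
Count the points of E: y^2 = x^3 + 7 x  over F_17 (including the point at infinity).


For each x in F_17, count y with y^2 = x^3 + 7 x + 0 mod 17:
  x = 0: RHS = 0, y in [0]  -> 1 point(s)
  x = 1: RHS = 8, y in [5, 12]  -> 2 point(s)
  x = 7: RHS = 1, y in [1, 16]  -> 2 point(s)
  x = 10: RHS = 16, y in [4, 13]  -> 2 point(s)
  x = 16: RHS = 9, y in [3, 14]  -> 2 point(s)
Affine points: 9. Add the point at infinity: total = 10.

#E(F_17) = 10


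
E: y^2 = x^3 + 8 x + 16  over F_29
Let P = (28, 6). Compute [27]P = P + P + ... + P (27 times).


k = 27 = 11011_2 (binary, LSB first: 11011)
Double-and-add from P = (28, 6):
  bit 0 = 1: acc = O + (28, 6) = (28, 6)
  bit 1 = 1: acc = (28, 6) + (26, 20) = (24, 24)
  bit 2 = 0: acc unchanged = (24, 24)
  bit 3 = 1: acc = (24, 24) + (0, 4) = (21, 22)
  bit 4 = 1: acc = (21, 22) + (1, 24) = (16, 21)

27P = (16, 21)


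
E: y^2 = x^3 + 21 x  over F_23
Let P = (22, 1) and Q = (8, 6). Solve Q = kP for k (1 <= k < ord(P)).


Enumerate multiples of P until we hit Q = (8, 6):
  1P = (22, 1)
  2P = (8, 6)
Match found at i = 2.

k = 2


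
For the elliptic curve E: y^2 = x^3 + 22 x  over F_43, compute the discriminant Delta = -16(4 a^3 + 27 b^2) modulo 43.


4 a^3 + 27 b^2 = 4*22^3 + 27*0^2 = 42592 + 0 = 42592
Delta = -16 * (42592) = -681472
Delta mod 43 = 35

Delta = 35 (mod 43)


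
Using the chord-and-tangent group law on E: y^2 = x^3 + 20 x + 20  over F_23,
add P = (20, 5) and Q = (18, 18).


P != Q, so use the chord formula.
s = (y2 - y1) / (x2 - x1) = (13) / (21) mod 23 = 5
x3 = s^2 - x1 - x2 mod 23 = 5^2 - 20 - 18 = 10
y3 = s (x1 - x3) - y1 mod 23 = 5 * (20 - 10) - 5 = 22

P + Q = (10, 22)


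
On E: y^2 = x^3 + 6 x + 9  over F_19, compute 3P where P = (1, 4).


k = 3 = 11_2 (binary, LSB first: 11)
Double-and-add from P = (1, 4):
  bit 0 = 1: acc = O + (1, 4) = (1, 4)
  bit 1 = 1: acc = (1, 4) + (15, 4) = (3, 15)

3P = (3, 15)


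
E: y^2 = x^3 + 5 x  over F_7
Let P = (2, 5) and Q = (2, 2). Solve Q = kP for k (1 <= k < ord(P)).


Enumerate multiples of P until we hit Q = (2, 2):
  1P = (2, 5)
  2P = (4, 0)
  3P = (2, 2)
Match found at i = 3.

k = 3


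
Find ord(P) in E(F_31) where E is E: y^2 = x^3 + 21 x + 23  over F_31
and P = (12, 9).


Compute successive multiples of P until we hit O:
  1P = (12, 9)
  2P = (4, 27)
  3P = (22, 29)
  4P = (1, 13)
  5P = (23, 26)
  6P = (3, 19)
  7P = (18, 8)
  8P = (26, 14)
  ... (continuing to 25P)
  25P = O

ord(P) = 25


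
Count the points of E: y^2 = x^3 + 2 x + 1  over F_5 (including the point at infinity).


For each x in F_5, count y with y^2 = x^3 + 2 x + 1 mod 5:
  x = 0: RHS = 1, y in [1, 4]  -> 2 point(s)
  x = 1: RHS = 4, y in [2, 3]  -> 2 point(s)
  x = 3: RHS = 4, y in [2, 3]  -> 2 point(s)
Affine points: 6. Add the point at infinity: total = 7.

#E(F_5) = 7


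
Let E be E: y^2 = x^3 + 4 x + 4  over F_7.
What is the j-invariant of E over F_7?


Delta = -16(4 a^3 + 27 b^2) mod 7 = 3
-1728 * (4 a)^3 = -1728 * (4*4)^3 mod 7 = 1
j = 1 * 3^(-1) mod 7 = 5

j = 5 (mod 7)


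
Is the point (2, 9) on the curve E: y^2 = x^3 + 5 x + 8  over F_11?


Check whether y^2 = x^3 + 5 x + 8 (mod 11) for (x, y) = (2, 9).
LHS: y^2 = 9^2 mod 11 = 4
RHS: x^3 + 5 x + 8 = 2^3 + 5*2 + 8 mod 11 = 4
LHS = RHS

Yes, on the curve


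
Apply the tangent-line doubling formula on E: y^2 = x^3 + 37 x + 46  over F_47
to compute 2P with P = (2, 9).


Doubling: s = (3 x1^2 + a) / (2 y1)
s = (3*2^2 + 37) / (2*9) mod 47 = 21
x3 = s^2 - 2 x1 mod 47 = 21^2 - 2*2 = 14
y3 = s (x1 - x3) - y1 mod 47 = 21 * (2 - 14) - 9 = 21

2P = (14, 21)


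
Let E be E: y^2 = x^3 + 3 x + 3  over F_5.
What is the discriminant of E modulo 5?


4 a^3 + 27 b^2 = 4*3^3 + 27*3^2 = 108 + 243 = 351
Delta = -16 * (351) = -5616
Delta mod 5 = 4

Delta = 4 (mod 5)


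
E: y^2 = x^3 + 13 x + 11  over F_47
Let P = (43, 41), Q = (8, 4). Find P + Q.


P != Q, so use the chord formula.
s = (y2 - y1) / (x2 - x1) = (10) / (12) mod 47 = 40
x3 = s^2 - x1 - x2 mod 47 = 40^2 - 43 - 8 = 45
y3 = s (x1 - x3) - y1 mod 47 = 40 * (43 - 45) - 41 = 20

P + Q = (45, 20)


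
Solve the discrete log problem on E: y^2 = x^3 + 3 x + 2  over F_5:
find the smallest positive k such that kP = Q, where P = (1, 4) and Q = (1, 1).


Enumerate multiples of P until we hit Q = (1, 1):
  1P = (1, 4)
  2P = (2, 4)
  3P = (2, 1)
  4P = (1, 1)
Match found at i = 4.

k = 4


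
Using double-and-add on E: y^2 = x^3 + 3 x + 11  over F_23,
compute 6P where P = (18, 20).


k = 6 = 110_2 (binary, LSB first: 011)
Double-and-add from P = (18, 20):
  bit 0 = 0: acc unchanged = O
  bit 1 = 1: acc = O + (18, 3) = (18, 3)
  bit 2 = 1: acc = (18, 3) + (18, 20) = O

6P = O


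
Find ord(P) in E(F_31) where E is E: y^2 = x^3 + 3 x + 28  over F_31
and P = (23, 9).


Compute successive multiples of P until we hit O:
  1P = (23, 9)
  2P = (24, 6)
  3P = (24, 25)
  4P = (23, 22)
  5P = O

ord(P) = 5


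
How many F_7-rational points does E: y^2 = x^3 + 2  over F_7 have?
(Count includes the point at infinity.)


For each x in F_7, count y with y^2 = x^3 + 0 x + 2 mod 7:
  x = 0: RHS = 2, y in [3, 4]  -> 2 point(s)
  x = 3: RHS = 1, y in [1, 6]  -> 2 point(s)
  x = 5: RHS = 1, y in [1, 6]  -> 2 point(s)
  x = 6: RHS = 1, y in [1, 6]  -> 2 point(s)
Affine points: 8. Add the point at infinity: total = 9.

#E(F_7) = 9


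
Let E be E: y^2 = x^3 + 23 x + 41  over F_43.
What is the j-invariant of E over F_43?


Delta = -16(4 a^3 + 27 b^2) mod 43 = 34
-1728 * (4 a)^3 = -1728 * (4*23)^3 mod 43 = 35
j = 35 * 34^(-1) mod 43 = 20

j = 20 (mod 43)


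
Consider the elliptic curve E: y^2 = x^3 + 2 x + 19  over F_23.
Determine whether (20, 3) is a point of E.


Check whether y^2 = x^3 + 2 x + 19 (mod 23) for (x, y) = (20, 3).
LHS: y^2 = 3^2 mod 23 = 9
RHS: x^3 + 2 x + 19 = 20^3 + 2*20 + 19 mod 23 = 9
LHS = RHS

Yes, on the curve


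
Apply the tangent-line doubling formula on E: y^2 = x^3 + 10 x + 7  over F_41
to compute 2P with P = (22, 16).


Doubling: s = (3 x1^2 + a) / (2 y1)
s = (3*22^2 + 10) / (2*16) mod 41 = 38
x3 = s^2 - 2 x1 mod 41 = 38^2 - 2*22 = 6
y3 = s (x1 - x3) - y1 mod 41 = 38 * (22 - 6) - 16 = 18

2P = (6, 18)


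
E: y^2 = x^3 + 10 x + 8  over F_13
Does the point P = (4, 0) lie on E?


Check whether y^2 = x^3 + 10 x + 8 (mod 13) for (x, y) = (4, 0).
LHS: y^2 = 0^2 mod 13 = 0
RHS: x^3 + 10 x + 8 = 4^3 + 10*4 + 8 mod 13 = 8
LHS != RHS

No, not on the curve


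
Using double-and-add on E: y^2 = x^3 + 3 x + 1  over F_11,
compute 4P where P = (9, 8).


k = 4 = 100_2 (binary, LSB first: 001)
Double-and-add from P = (9, 8):
  bit 0 = 0: acc unchanged = O
  bit 1 = 0: acc unchanged = O
  bit 2 = 1: acc = O + (8, 3) = (8, 3)

4P = (8, 3)


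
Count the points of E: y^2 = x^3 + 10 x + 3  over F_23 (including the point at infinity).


For each x in F_23, count y with y^2 = x^3 + 10 x + 3 mod 23:
  x = 0: RHS = 3, y in [7, 16]  -> 2 point(s)
  x = 2: RHS = 8, y in [10, 13]  -> 2 point(s)
  x = 6: RHS = 3, y in [7, 16]  -> 2 point(s)
  x = 7: RHS = 2, y in [5, 18]  -> 2 point(s)
  x = 11: RHS = 18, y in [8, 15]  -> 2 point(s)
  x = 14: RHS = 12, y in [9, 14]  -> 2 point(s)
  x = 15: RHS = 9, y in [3, 20]  -> 2 point(s)
  x = 16: RHS = 4, y in [2, 21]  -> 2 point(s)
  x = 17: RHS = 3, y in [7, 16]  -> 2 point(s)
  x = 18: RHS = 12, y in [9, 14]  -> 2 point(s)
Affine points: 20. Add the point at infinity: total = 21.

#E(F_23) = 21


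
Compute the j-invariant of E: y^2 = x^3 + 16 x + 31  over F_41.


Delta = -16(4 a^3 + 27 b^2) mod 41 = 24
-1728 * (4 a)^3 = -1728 * (4*16)^3 mod 41 = 19
j = 19 * 24^(-1) mod 41 = 23

j = 23 (mod 41)


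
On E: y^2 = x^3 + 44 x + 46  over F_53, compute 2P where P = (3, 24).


Doubling: s = (3 x1^2 + a) / (2 y1)
s = (3*3^2 + 44) / (2*24) mod 53 = 7
x3 = s^2 - 2 x1 mod 53 = 7^2 - 2*3 = 43
y3 = s (x1 - x3) - y1 mod 53 = 7 * (3 - 43) - 24 = 14

2P = (43, 14)


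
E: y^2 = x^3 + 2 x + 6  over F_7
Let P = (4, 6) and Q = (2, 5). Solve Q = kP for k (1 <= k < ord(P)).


Enumerate multiples of P until we hit Q = (2, 5):
  1P = (4, 6)
  2P = (1, 3)
  3P = (3, 2)
  4P = (2, 2)
  5P = (5, 6)
  6P = (5, 1)
  7P = (2, 5)
Match found at i = 7.

k = 7


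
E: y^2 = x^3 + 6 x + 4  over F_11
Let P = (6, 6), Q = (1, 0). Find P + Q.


P != Q, so use the chord formula.
s = (y2 - y1) / (x2 - x1) = (5) / (6) mod 11 = 10
x3 = s^2 - x1 - x2 mod 11 = 10^2 - 6 - 1 = 5
y3 = s (x1 - x3) - y1 mod 11 = 10 * (6 - 5) - 6 = 4

P + Q = (5, 4)


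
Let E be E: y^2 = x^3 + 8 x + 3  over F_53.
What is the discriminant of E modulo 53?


4 a^3 + 27 b^2 = 4*8^3 + 27*3^2 = 2048 + 243 = 2291
Delta = -16 * (2291) = -36656
Delta mod 53 = 20

Delta = 20 (mod 53)


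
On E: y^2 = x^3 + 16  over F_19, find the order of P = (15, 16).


Compute successive multiples of P until we hit O:
  1P = (15, 16)
  2P = (15, 3)
  3P = O

ord(P) = 3


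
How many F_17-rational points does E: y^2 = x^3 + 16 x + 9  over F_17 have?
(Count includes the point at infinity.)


For each x in F_17, count y with y^2 = x^3 + 16 x + 9 mod 17:
  x = 0: RHS = 9, y in [3, 14]  -> 2 point(s)
  x = 1: RHS = 9, y in [3, 14]  -> 2 point(s)
  x = 2: RHS = 15, y in [7, 10]  -> 2 point(s)
  x = 3: RHS = 16, y in [4, 13]  -> 2 point(s)
  x = 4: RHS = 1, y in [1, 16]  -> 2 point(s)
  x = 6: RHS = 15, y in [7, 10]  -> 2 point(s)
  x = 9: RHS = 15, y in [7, 10]  -> 2 point(s)
  x = 10: RHS = 13, y in [8, 9]  -> 2 point(s)
  x = 12: RHS = 8, y in [5, 12]  -> 2 point(s)
  x = 13: RHS = 0, y in [0]  -> 1 point(s)
  x = 14: RHS = 2, y in [6, 11]  -> 2 point(s)
  x = 16: RHS = 9, y in [3, 14]  -> 2 point(s)
Affine points: 23. Add the point at infinity: total = 24.

#E(F_17) = 24


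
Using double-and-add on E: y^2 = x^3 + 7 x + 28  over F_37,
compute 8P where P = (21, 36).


k = 8 = 1000_2 (binary, LSB first: 0001)
Double-and-add from P = (21, 36):
  bit 0 = 0: acc unchanged = O
  bit 1 = 0: acc unchanged = O
  bit 2 = 0: acc unchanged = O
  bit 3 = 1: acc = O + (20, 18) = (20, 18)

8P = (20, 18)


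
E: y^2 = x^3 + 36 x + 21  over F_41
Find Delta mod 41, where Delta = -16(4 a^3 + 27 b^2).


4 a^3 + 27 b^2 = 4*36^3 + 27*21^2 = 186624 + 11907 = 198531
Delta = -16 * (198531) = -3176496
Delta mod 41 = 20

Delta = 20 (mod 41)


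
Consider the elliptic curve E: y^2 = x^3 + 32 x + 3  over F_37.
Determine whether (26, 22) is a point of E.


Check whether y^2 = x^3 + 32 x + 3 (mod 37) for (x, y) = (26, 22).
LHS: y^2 = 22^2 mod 37 = 3
RHS: x^3 + 32 x + 3 = 26^3 + 32*26 + 3 mod 37 = 22
LHS != RHS

No, not on the curve


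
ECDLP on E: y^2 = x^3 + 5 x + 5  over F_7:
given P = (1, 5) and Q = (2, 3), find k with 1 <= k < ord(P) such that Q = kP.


Enumerate multiples of P until we hit Q = (2, 3):
  1P = (1, 5)
  2P = (2, 4)
  3P = (5, 6)
  4P = (5, 1)
  5P = (2, 3)
Match found at i = 5.

k = 5


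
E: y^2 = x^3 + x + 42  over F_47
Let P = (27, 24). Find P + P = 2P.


Doubling: s = (3 x1^2 + a) / (2 y1)
s = (3*27^2 + 1) / (2*24) mod 47 = 26
x3 = s^2 - 2 x1 mod 47 = 26^2 - 2*27 = 11
y3 = s (x1 - x3) - y1 mod 47 = 26 * (27 - 11) - 24 = 16

2P = (11, 16)


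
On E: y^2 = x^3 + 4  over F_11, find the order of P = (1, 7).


Compute successive multiples of P until we hit O:
  1P = (1, 7)
  2P = (10, 6)
  3P = (3, 3)
  4P = (0, 2)
  5P = (2, 10)
  6P = (6, 0)
  7P = (2, 1)
  8P = (0, 9)
  ... (continuing to 12P)
  12P = O

ord(P) = 12


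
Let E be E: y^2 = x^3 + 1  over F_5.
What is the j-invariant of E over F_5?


Delta = -16(4 a^3 + 27 b^2) mod 5 = 3
-1728 * (4 a)^3 = -1728 * (4*0)^3 mod 5 = 0
j = 0 * 3^(-1) mod 5 = 0

j = 0 (mod 5)


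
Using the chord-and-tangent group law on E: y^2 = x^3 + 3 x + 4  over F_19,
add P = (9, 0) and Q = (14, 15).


P != Q, so use the chord formula.
s = (y2 - y1) / (x2 - x1) = (15) / (5) mod 19 = 3
x3 = s^2 - x1 - x2 mod 19 = 3^2 - 9 - 14 = 5
y3 = s (x1 - x3) - y1 mod 19 = 3 * (9 - 5) - 0 = 12

P + Q = (5, 12)


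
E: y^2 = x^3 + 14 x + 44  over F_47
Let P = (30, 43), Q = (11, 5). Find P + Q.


P != Q, so use the chord formula.
s = (y2 - y1) / (x2 - x1) = (9) / (28) mod 47 = 2
x3 = s^2 - x1 - x2 mod 47 = 2^2 - 30 - 11 = 10
y3 = s (x1 - x3) - y1 mod 47 = 2 * (30 - 10) - 43 = 44

P + Q = (10, 44)


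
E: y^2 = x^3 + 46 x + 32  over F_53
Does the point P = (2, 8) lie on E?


Check whether y^2 = x^3 + 46 x + 32 (mod 53) for (x, y) = (2, 8).
LHS: y^2 = 8^2 mod 53 = 11
RHS: x^3 + 46 x + 32 = 2^3 + 46*2 + 32 mod 53 = 26
LHS != RHS

No, not on the curve


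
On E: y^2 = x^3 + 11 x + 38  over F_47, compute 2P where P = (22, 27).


Doubling: s = (3 x1^2 + a) / (2 y1)
s = (3*22^2 + 11) / (2*27) mod 47 = 21
x3 = s^2 - 2 x1 mod 47 = 21^2 - 2*22 = 21
y3 = s (x1 - x3) - y1 mod 47 = 21 * (22 - 21) - 27 = 41

2P = (21, 41)


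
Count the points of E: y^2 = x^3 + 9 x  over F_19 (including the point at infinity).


For each x in F_19, count y with y^2 = x^3 + 9 x + 0 mod 19:
  x = 0: RHS = 0, y in [0]  -> 1 point(s)
  x = 2: RHS = 7, y in [8, 11]  -> 2 point(s)
  x = 3: RHS = 16, y in [4, 15]  -> 2 point(s)
  x = 4: RHS = 5, y in [9, 10]  -> 2 point(s)
  x = 6: RHS = 4, y in [2, 17]  -> 2 point(s)
  x = 7: RHS = 7, y in [8, 11]  -> 2 point(s)
  x = 10: RHS = 7, y in [8, 11]  -> 2 point(s)
  x = 11: RHS = 5, y in [9, 10]  -> 2 point(s)
  x = 14: RHS = 1, y in [1, 18]  -> 2 point(s)
  x = 18: RHS = 9, y in [3, 16]  -> 2 point(s)
Affine points: 19. Add the point at infinity: total = 20.

#E(F_19) = 20


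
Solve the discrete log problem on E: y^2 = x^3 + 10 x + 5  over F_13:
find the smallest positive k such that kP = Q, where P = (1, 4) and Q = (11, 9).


Enumerate multiples of P until we hit Q = (11, 9):
  1P = (1, 4)
  2P = (11, 9)
Match found at i = 2.

k = 2


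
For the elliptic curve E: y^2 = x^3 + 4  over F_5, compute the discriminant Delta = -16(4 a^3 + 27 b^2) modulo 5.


4 a^3 + 27 b^2 = 4*0^3 + 27*4^2 = 0 + 432 = 432
Delta = -16 * (432) = -6912
Delta mod 5 = 3

Delta = 3 (mod 5)


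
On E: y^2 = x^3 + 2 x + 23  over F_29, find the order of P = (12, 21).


Compute successive multiples of P until we hit O:
  1P = (12, 21)
  2P = (28, 7)
  3P = (2, 21)
  4P = (15, 8)
  5P = (24, 2)
  6P = (9, 25)
  7P = (13, 19)
  8P = (8, 0)
  ... (continuing to 16P)
  16P = O

ord(P) = 16


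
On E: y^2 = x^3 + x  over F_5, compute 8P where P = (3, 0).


k = 8 = 1000_2 (binary, LSB first: 0001)
Double-and-add from P = (3, 0):
  bit 0 = 0: acc unchanged = O
  bit 1 = 0: acc unchanged = O
  bit 2 = 0: acc unchanged = O
  bit 3 = 1: acc = O + O = O

8P = O


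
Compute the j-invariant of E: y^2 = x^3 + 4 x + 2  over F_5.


Delta = -16(4 a^3 + 27 b^2) mod 5 = 1
-1728 * (4 a)^3 = -1728 * (4*4)^3 mod 5 = 2
j = 2 * 1^(-1) mod 5 = 2

j = 2 (mod 5)


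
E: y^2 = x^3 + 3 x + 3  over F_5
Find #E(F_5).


For each x in F_5, count y with y^2 = x^3 + 3 x + 3 mod 5:
  x = 3: RHS = 4, y in [2, 3]  -> 2 point(s)
  x = 4: RHS = 4, y in [2, 3]  -> 2 point(s)
Affine points: 4. Add the point at infinity: total = 5.

#E(F_5) = 5


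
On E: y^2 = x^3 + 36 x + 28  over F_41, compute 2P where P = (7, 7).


Doubling: s = (3 x1^2 + a) / (2 y1)
s = (3*7^2 + 36) / (2*7) mod 41 = 16
x3 = s^2 - 2 x1 mod 41 = 16^2 - 2*7 = 37
y3 = s (x1 - x3) - y1 mod 41 = 16 * (7 - 37) - 7 = 5

2P = (37, 5)


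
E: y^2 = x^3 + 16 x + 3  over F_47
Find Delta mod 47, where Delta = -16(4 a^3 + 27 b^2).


4 a^3 + 27 b^2 = 4*16^3 + 27*3^2 = 16384 + 243 = 16627
Delta = -16 * (16627) = -266032
Delta mod 47 = 35

Delta = 35 (mod 47)


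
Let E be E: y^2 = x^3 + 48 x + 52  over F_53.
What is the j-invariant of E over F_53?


Delta = -16(4 a^3 + 27 b^2) mod 53 = 42
-1728 * (4 a)^3 = -1728 * (4*48)^3 mod 53 = 10
j = 10 * 42^(-1) mod 53 = 28

j = 28 (mod 53)


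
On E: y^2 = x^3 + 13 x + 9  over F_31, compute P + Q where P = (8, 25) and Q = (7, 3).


P != Q, so use the chord formula.
s = (y2 - y1) / (x2 - x1) = (9) / (30) mod 31 = 22
x3 = s^2 - x1 - x2 mod 31 = 22^2 - 8 - 7 = 4
y3 = s (x1 - x3) - y1 mod 31 = 22 * (8 - 4) - 25 = 1

P + Q = (4, 1)


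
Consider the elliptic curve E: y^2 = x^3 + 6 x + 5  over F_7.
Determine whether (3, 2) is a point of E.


Check whether y^2 = x^3 + 6 x + 5 (mod 7) for (x, y) = (3, 2).
LHS: y^2 = 2^2 mod 7 = 4
RHS: x^3 + 6 x + 5 = 3^3 + 6*3 + 5 mod 7 = 1
LHS != RHS

No, not on the curve


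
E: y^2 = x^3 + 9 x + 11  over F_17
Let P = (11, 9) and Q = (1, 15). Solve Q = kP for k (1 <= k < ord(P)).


Enumerate multiples of P until we hit Q = (1, 15):
  1P = (11, 9)
  2P = (16, 1)
  3P = (15, 11)
  4P = (4, 3)
  5P = (1, 2)
  6P = (6, 3)
  7P = (13, 9)
  8P = (10, 8)
  9P = (14, 5)
  10P = (7, 14)
  11P = (8, 0)
  12P = (7, 3)
  13P = (14, 12)
  14P = (10, 9)
  15P = (13, 8)
  16P = (6, 14)
  17P = (1, 15)
Match found at i = 17.

k = 17


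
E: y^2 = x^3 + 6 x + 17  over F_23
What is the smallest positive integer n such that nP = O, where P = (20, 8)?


Compute successive multiples of P until we hit O:
  1P = (20, 8)
  2P = (1, 1)
  3P = (18, 0)
  4P = (1, 22)
  5P = (20, 15)
  6P = O

ord(P) = 6


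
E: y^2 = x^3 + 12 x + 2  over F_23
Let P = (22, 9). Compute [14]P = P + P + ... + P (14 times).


k = 14 = 1110_2 (binary, LSB first: 0111)
Double-and-add from P = (22, 9):
  bit 0 = 0: acc unchanged = O
  bit 1 = 1: acc = O + (11, 4) = (11, 4)
  bit 2 = 1: acc = (11, 4) + (5, 7) = (13, 20)
  bit 3 = 1: acc = (13, 20) + (17, 17) = (18, 1)

14P = (18, 1)


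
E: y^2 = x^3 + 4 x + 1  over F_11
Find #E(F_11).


For each x in F_11, count y with y^2 = x^3 + 4 x + 1 mod 11:
  x = 0: RHS = 1, y in [1, 10]  -> 2 point(s)
  x = 4: RHS = 4, y in [2, 9]  -> 2 point(s)
  x = 5: RHS = 3, y in [5, 6]  -> 2 point(s)
  x = 7: RHS = 9, y in [3, 8]  -> 2 point(s)
Affine points: 8. Add the point at infinity: total = 9.

#E(F_11) = 9


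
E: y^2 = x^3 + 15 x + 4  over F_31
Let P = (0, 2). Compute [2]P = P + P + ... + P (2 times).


k = 2 = 10_2 (binary, LSB first: 01)
Double-and-add from P = (0, 2):
  bit 0 = 0: acc unchanged = O
  bit 1 = 1: acc = O + (16, 0) = (16, 0)

2P = (16, 0)


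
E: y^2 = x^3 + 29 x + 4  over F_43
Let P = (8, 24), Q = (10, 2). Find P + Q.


P != Q, so use the chord formula.
s = (y2 - y1) / (x2 - x1) = (21) / (2) mod 43 = 32
x3 = s^2 - x1 - x2 mod 43 = 32^2 - 8 - 10 = 17
y3 = s (x1 - x3) - y1 mod 43 = 32 * (8 - 17) - 24 = 32

P + Q = (17, 32)


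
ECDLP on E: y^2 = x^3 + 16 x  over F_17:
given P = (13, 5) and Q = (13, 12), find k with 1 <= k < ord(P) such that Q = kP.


Enumerate multiples of P until we hit Q = (13, 12):
  1P = (13, 5)
  2P = (0, 0)
  3P = (13, 12)
Match found at i = 3.

k = 3


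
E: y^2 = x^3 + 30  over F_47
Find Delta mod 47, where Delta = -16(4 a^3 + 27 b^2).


4 a^3 + 27 b^2 = 4*0^3 + 27*30^2 = 0 + 24300 = 24300
Delta = -16 * (24300) = -388800
Delta mod 47 = 31

Delta = 31 (mod 47)


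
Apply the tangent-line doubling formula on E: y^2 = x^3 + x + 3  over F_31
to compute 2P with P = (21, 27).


Doubling: s = (3 x1^2 + a) / (2 y1)
s = (3*21^2 + 1) / (2*27) mod 31 = 5
x3 = s^2 - 2 x1 mod 31 = 5^2 - 2*21 = 14
y3 = s (x1 - x3) - y1 mod 31 = 5 * (21 - 14) - 27 = 8

2P = (14, 8)


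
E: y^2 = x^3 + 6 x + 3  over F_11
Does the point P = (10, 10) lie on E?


Check whether y^2 = x^3 + 6 x + 3 (mod 11) for (x, y) = (10, 10).
LHS: y^2 = 10^2 mod 11 = 1
RHS: x^3 + 6 x + 3 = 10^3 + 6*10 + 3 mod 11 = 7
LHS != RHS

No, not on the curve


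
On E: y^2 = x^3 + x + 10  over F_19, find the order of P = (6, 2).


Compute successive multiples of P until we hit O:
  1P = (6, 2)
  2P = (5, 11)
  3P = (13, 4)
  4P = (9, 8)
  5P = (8, 13)
  6P = (2, 1)
  7P = (17, 0)
  8P = (2, 18)
  ... (continuing to 14P)
  14P = O

ord(P) = 14


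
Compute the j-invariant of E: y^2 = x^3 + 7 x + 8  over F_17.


Delta = -16(4 a^3 + 27 b^2) mod 17 = 6
-1728 * (4 a)^3 = -1728 * (4*7)^3 mod 17 = 13
j = 13 * 6^(-1) mod 17 = 5

j = 5 (mod 17)


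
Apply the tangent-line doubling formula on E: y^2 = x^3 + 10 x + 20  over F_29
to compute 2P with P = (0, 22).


Doubling: s = (3 x1^2 + a) / (2 y1)
s = (3*0^2 + 10) / (2*22) mod 29 = 20
x3 = s^2 - 2 x1 mod 29 = 20^2 - 2*0 = 23
y3 = s (x1 - x3) - y1 mod 29 = 20 * (0 - 23) - 22 = 11

2P = (23, 11)


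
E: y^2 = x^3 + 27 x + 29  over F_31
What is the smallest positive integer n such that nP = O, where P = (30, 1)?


Compute successive multiples of P until we hit O:
  1P = (30, 1)
  2P = (10, 20)
  3P = (5, 14)
  4P = (5, 17)
  5P = (10, 11)
  6P = (30, 30)
  7P = O

ord(P) = 7


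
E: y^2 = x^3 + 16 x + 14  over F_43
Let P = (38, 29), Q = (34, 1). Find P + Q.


P != Q, so use the chord formula.
s = (y2 - y1) / (x2 - x1) = (15) / (39) mod 43 = 7
x3 = s^2 - x1 - x2 mod 43 = 7^2 - 38 - 34 = 20
y3 = s (x1 - x3) - y1 mod 43 = 7 * (38 - 20) - 29 = 11

P + Q = (20, 11)


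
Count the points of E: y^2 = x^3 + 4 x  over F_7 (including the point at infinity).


For each x in F_7, count y with y^2 = x^3 + 4 x + 0 mod 7:
  x = 0: RHS = 0, y in [0]  -> 1 point(s)
  x = 2: RHS = 2, y in [3, 4]  -> 2 point(s)
  x = 3: RHS = 4, y in [2, 5]  -> 2 point(s)
  x = 6: RHS = 2, y in [3, 4]  -> 2 point(s)
Affine points: 7. Add the point at infinity: total = 8.

#E(F_7) = 8


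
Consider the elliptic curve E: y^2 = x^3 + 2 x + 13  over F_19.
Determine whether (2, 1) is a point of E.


Check whether y^2 = x^3 + 2 x + 13 (mod 19) for (x, y) = (2, 1).
LHS: y^2 = 1^2 mod 19 = 1
RHS: x^3 + 2 x + 13 = 2^3 + 2*2 + 13 mod 19 = 6
LHS != RHS

No, not on the curve


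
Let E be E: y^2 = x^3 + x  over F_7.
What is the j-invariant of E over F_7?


Delta = -16(4 a^3 + 27 b^2) mod 7 = 6
-1728 * (4 a)^3 = -1728 * (4*1)^3 mod 7 = 1
j = 1 * 6^(-1) mod 7 = 6

j = 6 (mod 7)


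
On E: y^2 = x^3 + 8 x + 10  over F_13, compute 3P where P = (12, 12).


k = 3 = 11_2 (binary, LSB first: 11)
Double-and-add from P = (12, 12):
  bit 0 = 1: acc = O + (12, 12) = (12, 12)
  bit 1 = 1: acc = (12, 12) + (3, 10) = (8, 12)

3P = (8, 12)


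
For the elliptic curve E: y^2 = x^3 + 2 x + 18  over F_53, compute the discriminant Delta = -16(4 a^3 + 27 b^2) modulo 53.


4 a^3 + 27 b^2 = 4*2^3 + 27*18^2 = 32 + 8748 = 8780
Delta = -16 * (8780) = -140480
Delta mod 53 = 23

Delta = 23 (mod 53)


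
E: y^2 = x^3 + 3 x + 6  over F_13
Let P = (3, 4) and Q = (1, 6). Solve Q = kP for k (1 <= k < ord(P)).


Enumerate multiples of P until we hit Q = (1, 6):
  1P = (3, 4)
  2P = (4, 2)
  3P = (10, 10)
  4P = (1, 7)
  5P = (8, 10)
  6P = (5, 4)
  7P = (5, 9)
  8P = (8, 3)
  9P = (1, 6)
Match found at i = 9.

k = 9


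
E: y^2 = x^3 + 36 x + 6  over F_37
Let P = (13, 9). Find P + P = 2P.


Doubling: s = (3 x1^2 + a) / (2 y1)
s = (3*13^2 + 36) / (2*9) mod 37 = 24
x3 = s^2 - 2 x1 mod 37 = 24^2 - 2*13 = 32
y3 = s (x1 - x3) - y1 mod 37 = 24 * (13 - 32) - 9 = 16

2P = (32, 16)


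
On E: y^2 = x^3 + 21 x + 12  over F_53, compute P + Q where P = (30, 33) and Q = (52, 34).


P != Q, so use the chord formula.
s = (y2 - y1) / (x2 - x1) = (1) / (22) mod 53 = 41
x3 = s^2 - x1 - x2 mod 53 = 41^2 - 30 - 52 = 9
y3 = s (x1 - x3) - y1 mod 53 = 41 * (30 - 9) - 33 = 33

P + Q = (9, 33)


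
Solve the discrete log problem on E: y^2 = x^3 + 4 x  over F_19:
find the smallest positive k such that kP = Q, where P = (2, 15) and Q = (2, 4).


Enumerate multiples of P until we hit Q = (2, 4):
  1P = (2, 15)
  2P = (0, 0)
  3P = (2, 4)
Match found at i = 3.

k = 3


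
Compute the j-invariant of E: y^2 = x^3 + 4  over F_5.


Delta = -16(4 a^3 + 27 b^2) mod 5 = 3
-1728 * (4 a)^3 = -1728 * (4*0)^3 mod 5 = 0
j = 0 * 3^(-1) mod 5 = 0

j = 0 (mod 5)


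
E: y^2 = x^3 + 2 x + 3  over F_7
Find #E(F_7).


For each x in F_7, count y with y^2 = x^3 + 2 x + 3 mod 7:
  x = 2: RHS = 1, y in [1, 6]  -> 2 point(s)
  x = 3: RHS = 1, y in [1, 6]  -> 2 point(s)
  x = 6: RHS = 0, y in [0]  -> 1 point(s)
Affine points: 5. Add the point at infinity: total = 6.

#E(F_7) = 6


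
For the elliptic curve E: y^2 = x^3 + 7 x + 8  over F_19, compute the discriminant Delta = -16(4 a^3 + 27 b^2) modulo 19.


4 a^3 + 27 b^2 = 4*7^3 + 27*8^2 = 1372 + 1728 = 3100
Delta = -16 * (3100) = -49600
Delta mod 19 = 9

Delta = 9 (mod 19)


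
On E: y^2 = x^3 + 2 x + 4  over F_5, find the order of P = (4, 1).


Compute successive multiples of P until we hit O:
  1P = (4, 1)
  2P = (2, 4)
  3P = (0, 3)
  4P = (0, 2)
  5P = (2, 1)
  6P = (4, 4)
  7P = O

ord(P) = 7


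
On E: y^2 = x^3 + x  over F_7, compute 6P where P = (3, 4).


k = 6 = 110_2 (binary, LSB first: 011)
Double-and-add from P = (3, 4):
  bit 0 = 0: acc unchanged = O
  bit 1 = 1: acc = O + (1, 3) = (1, 3)
  bit 2 = 1: acc = (1, 3) + (0, 0) = (1, 4)

6P = (1, 4)


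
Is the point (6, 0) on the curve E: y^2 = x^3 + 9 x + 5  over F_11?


Check whether y^2 = x^3 + 9 x + 5 (mod 11) for (x, y) = (6, 0).
LHS: y^2 = 0^2 mod 11 = 0
RHS: x^3 + 9 x + 5 = 6^3 + 9*6 + 5 mod 11 = 0
LHS = RHS

Yes, on the curve


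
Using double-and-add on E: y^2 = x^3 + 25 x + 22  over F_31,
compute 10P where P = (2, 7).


k = 10 = 1010_2 (binary, LSB first: 0101)
Double-and-add from P = (2, 7):
  bit 0 = 0: acc unchanged = O
  bit 1 = 1: acc = O + (12, 2) = (12, 2)
  bit 2 = 0: acc unchanged = (12, 2)
  bit 3 = 1: acc = (12, 2) + (13, 8) = (11, 4)

10P = (11, 4)


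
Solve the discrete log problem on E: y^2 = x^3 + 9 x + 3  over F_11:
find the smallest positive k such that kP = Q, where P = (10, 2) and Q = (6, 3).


Enumerate multiples of P until we hit Q = (6, 3):
  1P = (10, 2)
  2P = (0, 6)
  3P = (6, 3)
Match found at i = 3.

k = 3


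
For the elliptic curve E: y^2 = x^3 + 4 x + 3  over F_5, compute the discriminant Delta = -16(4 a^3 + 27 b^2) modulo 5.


4 a^3 + 27 b^2 = 4*4^3 + 27*3^2 = 256 + 243 = 499
Delta = -16 * (499) = -7984
Delta mod 5 = 1

Delta = 1 (mod 5)


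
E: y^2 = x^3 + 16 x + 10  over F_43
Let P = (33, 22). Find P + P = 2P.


Doubling: s = (3 x1^2 + a) / (2 y1)
s = (3*33^2 + 16) / (2*22) mod 43 = 15
x3 = s^2 - 2 x1 mod 43 = 15^2 - 2*33 = 30
y3 = s (x1 - x3) - y1 mod 43 = 15 * (33 - 30) - 22 = 23

2P = (30, 23)


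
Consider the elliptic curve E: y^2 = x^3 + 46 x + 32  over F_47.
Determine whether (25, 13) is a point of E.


Check whether y^2 = x^3 + 46 x + 32 (mod 47) for (x, y) = (25, 13).
LHS: y^2 = 13^2 mod 47 = 28
RHS: x^3 + 46 x + 32 = 25^3 + 46*25 + 32 mod 47 = 28
LHS = RHS

Yes, on the curve


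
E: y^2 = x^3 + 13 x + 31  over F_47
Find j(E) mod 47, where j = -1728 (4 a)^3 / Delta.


Delta = -16(4 a^3 + 27 b^2) mod 47 = 15
-1728 * (4 a)^3 = -1728 * (4*13)^3 mod 47 = 12
j = 12 * 15^(-1) mod 47 = 29

j = 29 (mod 47)


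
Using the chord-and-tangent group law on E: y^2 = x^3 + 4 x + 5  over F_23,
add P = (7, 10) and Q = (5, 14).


P != Q, so use the chord formula.
s = (y2 - y1) / (x2 - x1) = (4) / (21) mod 23 = 21
x3 = s^2 - x1 - x2 mod 23 = 21^2 - 7 - 5 = 15
y3 = s (x1 - x3) - y1 mod 23 = 21 * (7 - 15) - 10 = 6

P + Q = (15, 6)
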